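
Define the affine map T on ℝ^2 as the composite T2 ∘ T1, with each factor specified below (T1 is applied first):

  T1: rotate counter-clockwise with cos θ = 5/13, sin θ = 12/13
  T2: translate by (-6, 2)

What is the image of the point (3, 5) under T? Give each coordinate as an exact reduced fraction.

T(p) = (-123/13, 87/13)

T1 rotate counter-clockwise with cos θ = 5/13, sin θ = 12/13: (3, 5) → (-45/13, 61/13)
T2 translate by (-6, 2): (-45/13, 61/13) → (-123/13, 87/13)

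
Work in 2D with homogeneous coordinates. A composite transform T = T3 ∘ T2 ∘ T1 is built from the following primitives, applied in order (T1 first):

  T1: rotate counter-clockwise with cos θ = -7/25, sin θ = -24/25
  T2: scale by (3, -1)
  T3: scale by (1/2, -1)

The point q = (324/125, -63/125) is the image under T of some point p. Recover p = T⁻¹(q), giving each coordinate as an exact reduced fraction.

p = (0, 9/5)

T1 = [-7/25 24/25 0; -24/25 -7/25 0; 0 0 1]
T2·T1 = [-21/25 72/25 0; 24/25 7/25 0; 0 0 1]
T3·…·T1 = [-21/50 36/25 0; -24/25 -7/25 0; 0 0 1]
det M = 3/2; M⁻¹ = [-14/75 -24/25 0; 16/25 -7/25 0; 0 0 1]
M⁻¹ · (324/125, -63/125)ᵀ = (0, 9/5)ᵀ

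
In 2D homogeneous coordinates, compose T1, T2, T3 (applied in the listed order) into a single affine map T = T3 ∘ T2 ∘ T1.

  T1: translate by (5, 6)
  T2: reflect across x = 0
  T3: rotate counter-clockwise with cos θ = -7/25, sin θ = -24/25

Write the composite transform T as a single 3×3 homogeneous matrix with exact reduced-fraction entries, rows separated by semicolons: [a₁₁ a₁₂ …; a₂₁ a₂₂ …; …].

T1 = [1 0 5; 0 1 6; 0 0 1]
T2·T1 = [-1 0 -5; 0 1 6; 0 0 1]
T3·…·T1 = [7/25 24/25 179/25; 24/25 -7/25 78/25; 0 0 1]

T = [7/25 24/25 179/25; 24/25 -7/25 78/25; 0 0 1]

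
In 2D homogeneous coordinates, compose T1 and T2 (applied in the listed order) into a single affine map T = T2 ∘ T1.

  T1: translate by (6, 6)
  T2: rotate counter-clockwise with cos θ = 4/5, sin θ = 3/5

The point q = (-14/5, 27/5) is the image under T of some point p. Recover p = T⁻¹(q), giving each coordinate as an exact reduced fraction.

p = (-5, 0)

T1 = [1 0 6; 0 1 6; 0 0 1]
T2·T1 = [4/5 -3/5 6/5; 3/5 4/5 42/5; 0 0 1]
det M = 1; M⁻¹ = [4/5 3/5 -6; -3/5 4/5 -6; 0 0 1]
M⁻¹ · (-14/5, 27/5)ᵀ = (-5, 0)ᵀ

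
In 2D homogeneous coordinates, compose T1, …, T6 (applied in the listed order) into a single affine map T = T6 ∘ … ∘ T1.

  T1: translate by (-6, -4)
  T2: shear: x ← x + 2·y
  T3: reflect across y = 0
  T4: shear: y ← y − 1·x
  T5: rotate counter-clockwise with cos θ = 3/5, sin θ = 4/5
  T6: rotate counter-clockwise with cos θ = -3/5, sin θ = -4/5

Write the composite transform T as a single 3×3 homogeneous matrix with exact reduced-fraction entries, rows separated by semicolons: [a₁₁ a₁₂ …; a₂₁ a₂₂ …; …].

T = [-17/25 -58/25 334/25; -31/25 -69/25 462/25; 0 0 1]

T1 = [1 0 -6; 0 1 -4; 0 0 1]
T2·T1 = [1 2 -14; 0 1 -4; 0 0 1]
T3·…·T1 = [1 2 -14; 0 -1 4; 0 0 1]
T4·…·T1 = [1 2 -14; -1 -3 18; 0 0 1]
T5·…·T1 = [7/5 18/5 -114/5; 1/5 -1/5 -2/5; 0 0 1]
T6·…·T1 = [-17/25 -58/25 334/25; -31/25 -69/25 462/25; 0 0 1]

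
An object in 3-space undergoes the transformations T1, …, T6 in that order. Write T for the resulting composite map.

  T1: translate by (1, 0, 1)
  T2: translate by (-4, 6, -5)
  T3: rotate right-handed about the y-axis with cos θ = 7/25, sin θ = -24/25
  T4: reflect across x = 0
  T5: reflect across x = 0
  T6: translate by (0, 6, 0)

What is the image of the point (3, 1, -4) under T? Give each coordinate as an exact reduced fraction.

T(p) = (192/25, 13, -56/25)

T1 translate by (1, 0, 1): (3, 1, -4) → (4, 1, -3)
T2 translate by (-4, 6, -5): (4, 1, -3) → (0, 7, -8)
T3 rotate right-handed about the y-axis with cos θ = 7/25, sin θ = -24/25: (0, 7, -8) → (192/25, 7, -56/25)
T4 reflect across x = 0: (192/25, 7, -56/25) → (-192/25, 7, -56/25)
T5 reflect across x = 0: (-192/25, 7, -56/25) → (192/25, 7, -56/25)
T6 translate by (0, 6, 0): (192/25, 7, -56/25) → (192/25, 13, -56/25)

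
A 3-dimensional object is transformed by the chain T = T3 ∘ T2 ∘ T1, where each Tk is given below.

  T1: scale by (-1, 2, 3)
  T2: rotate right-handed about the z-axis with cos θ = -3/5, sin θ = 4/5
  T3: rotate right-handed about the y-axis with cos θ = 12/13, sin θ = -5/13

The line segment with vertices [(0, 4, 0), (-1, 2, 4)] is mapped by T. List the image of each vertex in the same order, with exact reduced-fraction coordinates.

image vertices: (-384/65, -24/5, -32/13), (-528/65, -8/5, 125/13)

T1 scale by (-1, 2, 3): (0, 4, 0) → (0, 8, 0); (-1, 2, 4) → (1, 4, 12)
T2 rotate right-handed about the z-axis with cos θ = -3/5, sin θ = 4/5: (0, 8, 0) → (-32/5, -24/5, 0); (1, 4, 12) → (-19/5, -8/5, 12)
T3 rotate right-handed about the y-axis with cos θ = 12/13, sin θ = -5/13: (-32/5, -24/5, 0) → (-384/65, -24/5, -32/13); (-19/5, -8/5, 12) → (-528/65, -8/5, 125/13)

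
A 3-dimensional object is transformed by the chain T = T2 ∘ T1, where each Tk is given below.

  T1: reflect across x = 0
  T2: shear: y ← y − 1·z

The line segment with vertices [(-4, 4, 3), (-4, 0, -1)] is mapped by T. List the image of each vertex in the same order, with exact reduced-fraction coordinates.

image vertices: (4, 1, 3), (4, 1, -1)

T1 reflect across x = 0: (-4, 4, 3) → (4, 4, 3); (-4, 0, -1) → (4, 0, -1)
T2 shear: y ← y − 1·z: (4, 4, 3) → (4, 1, 3); (4, 0, -1) → (4, 1, -1)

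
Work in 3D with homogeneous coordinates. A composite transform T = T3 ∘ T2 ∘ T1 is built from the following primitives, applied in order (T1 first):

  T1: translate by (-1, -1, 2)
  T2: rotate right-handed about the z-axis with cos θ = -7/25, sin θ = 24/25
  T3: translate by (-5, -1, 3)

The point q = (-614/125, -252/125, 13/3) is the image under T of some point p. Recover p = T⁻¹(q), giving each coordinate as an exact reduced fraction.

p = (0, 6/5, -2/3)

T1 = [1 0 0 -1; 0 1 0 -1; 0 0 1 2; 0 0 0 1]
T2·T1 = [-7/25 -24/25 0 31/25; 24/25 -7/25 0 -17/25; 0 0 1 2; 0 0 0 1]
T3·…·T1 = [-7/25 -24/25 0 -94/25; 24/25 -7/25 0 -42/25; 0 0 1 5; 0 0 0 1]
det M = 1; M⁻¹ = [-7/25 24/25 0 14/25; -24/25 -7/25 0 -102/25; 0 0 1 -5; 0 0 0 1]
M⁻¹ · (-614/125, -252/125, 13/3)ᵀ = (0, 6/5, -2/3)ᵀ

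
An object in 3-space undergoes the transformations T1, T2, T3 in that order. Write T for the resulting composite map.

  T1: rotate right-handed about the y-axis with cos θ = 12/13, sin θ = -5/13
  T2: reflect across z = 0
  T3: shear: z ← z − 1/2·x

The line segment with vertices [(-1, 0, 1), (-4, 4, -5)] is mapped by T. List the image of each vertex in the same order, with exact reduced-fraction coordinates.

image vertices: (-17/13, 0, 3/26), (-23/13, 4, 183/26)

T1 rotate right-handed about the y-axis with cos θ = 12/13, sin θ = -5/13: (-1, 0, 1) → (-17/13, 0, 7/13); (-4, 4, -5) → (-23/13, 4, -80/13)
T2 reflect across z = 0: (-17/13, 0, 7/13) → (-17/13, 0, -7/13); (-23/13, 4, -80/13) → (-23/13, 4, 80/13)
T3 shear: z ← z − 1/2·x: (-17/13, 0, -7/13) → (-17/13, 0, 3/26); (-23/13, 4, 80/13) → (-23/13, 4, 183/26)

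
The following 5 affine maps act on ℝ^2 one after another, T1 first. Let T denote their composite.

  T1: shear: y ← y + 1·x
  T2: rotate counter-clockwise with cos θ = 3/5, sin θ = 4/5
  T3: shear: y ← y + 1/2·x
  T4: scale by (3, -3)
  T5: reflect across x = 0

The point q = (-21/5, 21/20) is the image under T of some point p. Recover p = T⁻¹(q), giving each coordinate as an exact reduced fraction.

T1 = [1 0 0; 1 1 0; 0 0 1]
T2·T1 = [-1/5 -4/5 0; 7/5 3/5 0; 0 0 1]
T3·…·T1 = [-1/5 -4/5 0; 13/10 1/5 0; 0 0 1]
T4·…·T1 = [-3/5 -12/5 0; -39/10 -3/5 0; 0 0 1]
T5·…·T1 = [3/5 12/5 0; -39/10 -3/5 0; 0 0 1]
det M = 9; M⁻¹ = [-1/15 -4/15 0; 13/30 1/15 0; 0 0 1]
M⁻¹ · (-21/5, 21/20)ᵀ = (0, -7/4)ᵀ

p = (0, -7/4)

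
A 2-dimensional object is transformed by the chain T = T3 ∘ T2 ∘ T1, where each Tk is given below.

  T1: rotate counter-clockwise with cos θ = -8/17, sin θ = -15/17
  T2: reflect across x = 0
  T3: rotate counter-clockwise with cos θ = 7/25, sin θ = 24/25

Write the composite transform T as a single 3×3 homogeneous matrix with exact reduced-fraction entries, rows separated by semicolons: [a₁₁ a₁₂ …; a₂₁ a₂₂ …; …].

T1 = [-8/17 15/17 0; -15/17 -8/17 0; 0 0 1]
T2·T1 = [8/17 -15/17 0; -15/17 -8/17 0; 0 0 1]
T3·…·T1 = [416/425 87/425 0; 87/425 -416/425 0; 0 0 1]

T = [416/425 87/425 0; 87/425 -416/425 0; 0 0 1]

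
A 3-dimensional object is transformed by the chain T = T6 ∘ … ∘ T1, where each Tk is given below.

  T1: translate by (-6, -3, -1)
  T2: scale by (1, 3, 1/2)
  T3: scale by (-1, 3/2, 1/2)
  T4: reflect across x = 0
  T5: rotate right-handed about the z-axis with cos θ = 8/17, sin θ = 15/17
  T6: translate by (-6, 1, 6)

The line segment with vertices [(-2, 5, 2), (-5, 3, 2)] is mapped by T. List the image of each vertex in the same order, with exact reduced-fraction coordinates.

T1 translate by (-6, -3, -1): (-2, 5, 2) → (-8, 2, 1); (-5, 3, 2) → (-11, 0, 1)
T2 scale by (1, 3, 1/2): (-8, 2, 1) → (-8, 6, 1/2); (-11, 0, 1) → (-11, 0, 1/2)
T3 scale by (-1, 3/2, 1/2): (-8, 6, 1/2) → (8, 9, 1/4); (-11, 0, 1/2) → (11, 0, 1/4)
T4 reflect across x = 0: (8, 9, 1/4) → (-8, 9, 1/4); (11, 0, 1/4) → (-11, 0, 1/4)
T5 rotate right-handed about the z-axis with cos θ = 8/17, sin θ = 15/17: (-8, 9, 1/4) → (-199/17, -48/17, 1/4); (-11, 0, 1/4) → (-88/17, -165/17, 1/4)
T6 translate by (-6, 1, 6): (-199/17, -48/17, 1/4) → (-301/17, -31/17, 25/4); (-88/17, -165/17, 1/4) → (-190/17, -148/17, 25/4)

image vertices: (-301/17, -31/17, 25/4), (-190/17, -148/17, 25/4)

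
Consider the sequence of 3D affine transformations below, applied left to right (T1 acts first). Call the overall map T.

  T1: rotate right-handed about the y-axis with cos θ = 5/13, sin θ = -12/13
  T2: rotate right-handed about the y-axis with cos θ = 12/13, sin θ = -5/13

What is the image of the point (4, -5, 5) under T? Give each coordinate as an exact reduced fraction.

T(p) = (-5, -5, 4)

T1 rotate right-handed about the y-axis with cos θ = 5/13, sin θ = -12/13: (4, -5, 5) → (-40/13, -5, 73/13)
T2 rotate right-handed about the y-axis with cos θ = 12/13, sin θ = -5/13: (-40/13, -5, 73/13) → (-5, -5, 4)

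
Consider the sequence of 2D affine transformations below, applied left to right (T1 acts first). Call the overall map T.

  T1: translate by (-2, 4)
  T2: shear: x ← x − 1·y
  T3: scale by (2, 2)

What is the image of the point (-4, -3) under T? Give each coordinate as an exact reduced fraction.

T(p) = (-14, 2)

T1 translate by (-2, 4): (-4, -3) → (-6, 1)
T2 shear: x ← x − 1·y: (-6, 1) → (-7, 1)
T3 scale by (2, 2): (-7, 1) → (-14, 2)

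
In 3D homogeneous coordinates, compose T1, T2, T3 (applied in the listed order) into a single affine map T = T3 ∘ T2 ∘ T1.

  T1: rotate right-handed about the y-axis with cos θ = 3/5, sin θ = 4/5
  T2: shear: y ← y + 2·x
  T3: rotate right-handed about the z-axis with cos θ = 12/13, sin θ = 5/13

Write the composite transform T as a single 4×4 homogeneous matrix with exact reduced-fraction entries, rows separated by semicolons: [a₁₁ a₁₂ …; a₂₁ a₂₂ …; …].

T = [6/65 -5/13 8/65 0; 87/65 12/13 116/65 0; -4/5 0 3/5 0; 0 0 0 1]

T1 = [3/5 0 4/5 0; 0 1 0 0; -4/5 0 3/5 0; 0 0 0 1]
T2·T1 = [3/5 0 4/5 0; 6/5 1 8/5 0; -4/5 0 3/5 0; 0 0 0 1]
T3·…·T1 = [6/65 -5/13 8/65 0; 87/65 12/13 116/65 0; -4/5 0 3/5 0; 0 0 0 1]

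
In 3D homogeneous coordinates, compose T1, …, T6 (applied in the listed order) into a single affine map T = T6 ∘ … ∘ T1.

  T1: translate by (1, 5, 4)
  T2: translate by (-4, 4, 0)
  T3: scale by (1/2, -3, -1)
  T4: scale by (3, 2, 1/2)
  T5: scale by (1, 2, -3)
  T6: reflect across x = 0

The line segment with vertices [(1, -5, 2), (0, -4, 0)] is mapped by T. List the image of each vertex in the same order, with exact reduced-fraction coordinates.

T1 translate by (1, 5, 4): (1, -5, 2) → (2, 0, 6); (0, -4, 0) → (1, 1, 4)
T2 translate by (-4, 4, 0): (2, 0, 6) → (-2, 4, 6); (1, 1, 4) → (-3, 5, 4)
T3 scale by (1/2, -3, -1): (-2, 4, 6) → (-1, -12, -6); (-3, 5, 4) → (-3/2, -15, -4)
T4 scale by (3, 2, 1/2): (-1, -12, -6) → (-3, -24, -3); (-3/2, -15, -4) → (-9/2, -30, -2)
T5 scale by (1, 2, -3): (-3, -24, -3) → (-3, -48, 9); (-9/2, -30, -2) → (-9/2, -60, 6)
T6 reflect across x = 0: (-3, -48, 9) → (3, -48, 9); (-9/2, -60, 6) → (9/2, -60, 6)

image vertices: (3, -48, 9), (9/2, -60, 6)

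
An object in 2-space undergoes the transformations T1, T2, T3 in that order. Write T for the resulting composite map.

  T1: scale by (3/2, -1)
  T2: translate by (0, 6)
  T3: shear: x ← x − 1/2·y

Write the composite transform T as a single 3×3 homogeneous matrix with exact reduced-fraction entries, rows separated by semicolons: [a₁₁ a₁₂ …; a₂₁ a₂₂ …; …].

T1 = [3/2 0 0; 0 -1 0; 0 0 1]
T2·T1 = [3/2 0 0; 0 -1 6; 0 0 1]
T3·…·T1 = [3/2 1/2 -3; 0 -1 6; 0 0 1]

T = [3/2 1/2 -3; 0 -1 6; 0 0 1]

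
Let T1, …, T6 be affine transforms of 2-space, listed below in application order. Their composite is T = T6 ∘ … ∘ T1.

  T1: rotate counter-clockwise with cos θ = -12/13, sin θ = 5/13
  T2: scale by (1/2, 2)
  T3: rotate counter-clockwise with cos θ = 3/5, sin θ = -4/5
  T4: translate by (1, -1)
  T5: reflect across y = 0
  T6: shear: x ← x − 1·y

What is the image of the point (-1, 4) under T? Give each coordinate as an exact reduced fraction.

T1 rotate counter-clockwise with cos θ = -12/13, sin θ = 5/13: (-1, 4) → (-8/13, -53/13)
T2 scale by (1/2, 2): (-8/13, -53/13) → (-4/13, -106/13)
T3 rotate counter-clockwise with cos θ = 3/5, sin θ = -4/5: (-4/13, -106/13) → (-436/65, -302/65)
T4 translate by (1, -1): (-436/65, -302/65) → (-371/65, -367/65)
T5 reflect across y = 0: (-371/65, -367/65) → (-371/65, 367/65)
T6 shear: x ← x − 1·y: (-371/65, 367/65) → (-738/65, 367/65)

T(p) = (-738/65, 367/65)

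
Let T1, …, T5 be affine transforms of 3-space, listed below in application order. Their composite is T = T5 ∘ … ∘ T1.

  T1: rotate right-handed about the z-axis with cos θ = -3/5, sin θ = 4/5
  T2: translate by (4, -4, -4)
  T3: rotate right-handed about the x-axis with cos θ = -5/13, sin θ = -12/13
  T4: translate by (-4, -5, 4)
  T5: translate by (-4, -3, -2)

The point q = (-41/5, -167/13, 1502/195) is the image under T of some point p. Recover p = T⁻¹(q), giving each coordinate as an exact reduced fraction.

T1 = [-3/5 -4/5 0 0; 4/5 -3/5 0 0; 0 0 1 0; 0 0 0 1]
T2·T1 = [-3/5 -4/5 0 4; 4/5 -3/5 0 -4; 0 0 1 -4; 0 0 0 1]
T3·…·T1 = [-3/5 -4/5 0 4; -4/13 3/13 12/13 -28/13; -48/65 36/65 -5/13 68/13; 0 0 0 1]
T4·…·T1 = [-3/5 -4/5 0 0; -4/13 3/13 12/13 -93/13; -48/65 36/65 -5/13 120/13; 0 0 0 1]
T5·…·T1 = [-3/5 -4/5 0 -4; -4/13 3/13 12/13 -132/13; -48/65 36/65 -5/13 94/13; 0 0 0 1]
det M = 1; M⁻¹ = [-3/5 -4/13 -48/65 -12/65; -4/5 3/13 36/65 -316/65; 0 12/13 -5/13 158/13; 0 0 0 1]
M⁻¹ · (-41/5, -167/13, 1502/195)ᵀ = (3, 3, -8/3)ᵀ

p = (3, 3, -8/3)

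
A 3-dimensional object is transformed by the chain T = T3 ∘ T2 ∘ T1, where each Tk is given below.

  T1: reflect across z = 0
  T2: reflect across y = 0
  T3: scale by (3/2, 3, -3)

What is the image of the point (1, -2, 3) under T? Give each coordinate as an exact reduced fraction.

T(p) = (3/2, 6, 9)

T1 reflect across z = 0: (1, -2, 3) → (1, -2, -3)
T2 reflect across y = 0: (1, -2, -3) → (1, 2, -3)
T3 scale by (3/2, 3, -3): (1, 2, -3) → (3/2, 6, 9)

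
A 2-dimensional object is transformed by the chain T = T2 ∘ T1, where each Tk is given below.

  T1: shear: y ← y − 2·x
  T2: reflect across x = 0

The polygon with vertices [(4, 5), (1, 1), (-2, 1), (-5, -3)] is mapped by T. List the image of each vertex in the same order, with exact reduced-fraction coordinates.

image vertices: (-4, -3), (-1, -1), (2, 5), (5, 7)

T1 shear: y ← y − 2·x: (4, 5) → (4, -3); (1, 1) → (1, -1); (-2, 1) → (-2, 5); (-5, -3) → (-5, 7)
T2 reflect across x = 0: (4, -3) → (-4, -3); (1, -1) → (-1, -1); (-2, 5) → (2, 5); (-5, 7) → (5, 7)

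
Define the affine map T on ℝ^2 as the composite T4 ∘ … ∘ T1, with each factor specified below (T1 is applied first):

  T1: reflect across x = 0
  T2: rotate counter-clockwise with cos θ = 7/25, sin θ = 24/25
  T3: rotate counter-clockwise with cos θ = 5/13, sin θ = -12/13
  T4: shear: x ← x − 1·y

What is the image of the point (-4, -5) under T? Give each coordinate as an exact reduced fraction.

T(p) = (2943/325, -1471/325)

T1 reflect across x = 0: (-4, -5) → (4, -5)
T2 rotate counter-clockwise with cos θ = 7/25, sin θ = 24/25: (4, -5) → (148/25, 61/25)
T3 rotate counter-clockwise with cos θ = 5/13, sin θ = -12/13: (148/25, 61/25) → (1472/325, -1471/325)
T4 shear: x ← x − 1·y: (1472/325, -1471/325) → (2943/325, -1471/325)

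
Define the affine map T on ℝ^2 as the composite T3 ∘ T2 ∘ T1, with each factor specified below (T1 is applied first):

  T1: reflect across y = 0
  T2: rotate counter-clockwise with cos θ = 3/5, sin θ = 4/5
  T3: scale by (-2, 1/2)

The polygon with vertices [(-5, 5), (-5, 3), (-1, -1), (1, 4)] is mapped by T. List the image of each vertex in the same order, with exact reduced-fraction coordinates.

T1 reflect across y = 0: (-5, 5) → (-5, -5); (-5, 3) → (-5, -3); (-1, -1) → (-1, 1); (1, 4) → (1, -4)
T2 rotate counter-clockwise with cos θ = 3/5, sin θ = 4/5: (-5, -5) → (1, -7); (-5, -3) → (-3/5, -29/5); (-1, 1) → (-7/5, -1/5); (1, -4) → (19/5, -8/5)
T3 scale by (-2, 1/2): (1, -7) → (-2, -7/2); (-3/5, -29/5) → (6/5, -29/10); (-7/5, -1/5) → (14/5, -1/10); (19/5, -8/5) → (-38/5, -4/5)

image vertices: (-2, -7/2), (6/5, -29/10), (14/5, -1/10), (-38/5, -4/5)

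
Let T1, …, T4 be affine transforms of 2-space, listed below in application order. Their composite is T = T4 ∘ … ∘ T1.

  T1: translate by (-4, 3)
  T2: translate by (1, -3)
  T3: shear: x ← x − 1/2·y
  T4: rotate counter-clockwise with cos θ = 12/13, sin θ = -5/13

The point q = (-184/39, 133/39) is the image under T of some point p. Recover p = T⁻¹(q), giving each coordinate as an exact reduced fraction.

T1 = [1 0 -4; 0 1 3; 0 0 1]
T2·T1 = [1 0 -3; 0 1 0; 0 0 1]
T3·…·T1 = [1 -1/2 -3; 0 1 0; 0 0 1]
T4·…·T1 = [12/13 -1/13 -36/13; -5/13 29/26 15/13; 0 0 1]
det M = 1; M⁻¹ = [29/26 1/13 3; 5/13 12/13 0; 0 0 1]
M⁻¹ · (-184/39, 133/39)ᵀ = (-2, 4/3)ᵀ

p = (-2, 4/3)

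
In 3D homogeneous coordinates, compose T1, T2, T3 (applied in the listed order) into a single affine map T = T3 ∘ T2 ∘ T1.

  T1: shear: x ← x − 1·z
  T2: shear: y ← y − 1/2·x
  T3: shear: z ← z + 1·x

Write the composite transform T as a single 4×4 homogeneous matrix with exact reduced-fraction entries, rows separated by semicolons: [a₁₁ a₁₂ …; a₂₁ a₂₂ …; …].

T = [1 0 -1 0; -1/2 1 1/2 0; 1 0 0 0; 0 0 0 1]

T1 = [1 0 -1 0; 0 1 0 0; 0 0 1 0; 0 0 0 1]
T2·T1 = [1 0 -1 0; -1/2 1 1/2 0; 0 0 1 0; 0 0 0 1]
T3·…·T1 = [1 0 -1 0; -1/2 1 1/2 0; 1 0 0 0; 0 0 0 1]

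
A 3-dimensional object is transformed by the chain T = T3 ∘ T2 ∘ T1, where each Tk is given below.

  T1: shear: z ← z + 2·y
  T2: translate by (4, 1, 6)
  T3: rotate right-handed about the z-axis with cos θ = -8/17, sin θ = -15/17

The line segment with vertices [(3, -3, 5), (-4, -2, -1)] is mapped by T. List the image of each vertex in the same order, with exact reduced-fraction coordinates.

T1 shear: z ← z + 2·y: (3, -3, 5) → (3, -3, -1); (-4, -2, -1) → (-4, -2, -5)
T2 translate by (4, 1, 6): (3, -3, -1) → (7, -2, 5); (-4, -2, -5) → (0, -1, 1)
T3 rotate right-handed about the z-axis with cos θ = -8/17, sin θ = -15/17: (7, -2, 5) → (-86/17, -89/17, 5); (0, -1, 1) → (-15/17, 8/17, 1)

image vertices: (-86/17, -89/17, 5), (-15/17, 8/17, 1)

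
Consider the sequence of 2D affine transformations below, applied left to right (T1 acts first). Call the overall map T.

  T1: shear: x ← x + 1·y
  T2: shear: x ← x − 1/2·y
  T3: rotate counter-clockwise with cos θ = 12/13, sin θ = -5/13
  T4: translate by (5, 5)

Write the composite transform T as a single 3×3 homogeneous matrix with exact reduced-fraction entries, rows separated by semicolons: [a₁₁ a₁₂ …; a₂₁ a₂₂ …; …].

T1 = [1 1 0; 0 1 0; 0 0 1]
T2·T1 = [1 1/2 0; 0 1 0; 0 0 1]
T3·…·T1 = [12/13 11/13 0; -5/13 19/26 0; 0 0 1]
T4·…·T1 = [12/13 11/13 5; -5/13 19/26 5; 0 0 1]

T = [12/13 11/13 5; -5/13 19/26 5; 0 0 1]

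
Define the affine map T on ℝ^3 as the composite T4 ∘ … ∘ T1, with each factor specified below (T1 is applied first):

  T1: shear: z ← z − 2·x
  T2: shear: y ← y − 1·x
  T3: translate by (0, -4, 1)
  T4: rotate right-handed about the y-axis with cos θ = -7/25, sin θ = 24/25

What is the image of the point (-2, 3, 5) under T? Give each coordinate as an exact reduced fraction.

T1 shear: z ← z − 2·x: (-2, 3, 5) → (-2, 3, 9)
T2 shear: y ← y − 1·x: (-2, 3, 9) → (-2, 5, 9)
T3 translate by (0, -4, 1): (-2, 5, 9) → (-2, 1, 10)
T4 rotate right-handed about the y-axis with cos θ = -7/25, sin θ = 24/25: (-2, 1, 10) → (254/25, 1, -22/25)

T(p) = (254/25, 1, -22/25)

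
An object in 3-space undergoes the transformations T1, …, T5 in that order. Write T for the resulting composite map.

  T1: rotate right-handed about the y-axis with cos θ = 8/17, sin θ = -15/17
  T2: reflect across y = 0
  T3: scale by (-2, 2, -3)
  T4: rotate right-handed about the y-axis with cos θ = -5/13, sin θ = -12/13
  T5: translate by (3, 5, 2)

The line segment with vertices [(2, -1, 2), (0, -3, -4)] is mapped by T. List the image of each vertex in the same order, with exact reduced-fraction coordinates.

T1 rotate right-handed about the y-axis with cos θ = 8/17, sin θ = -15/17: (2, -1, 2) → (-14/17, -1, 46/17); (0, -3, -4) → (60/17, -3, -32/17)
T2 reflect across y = 0: (-14/17, -1, 46/17) → (-14/17, 1, 46/17); (60/17, -3, -32/17) → (60/17, 3, -32/17)
T3 scale by (-2, 2, -3): (-14/17, 1, 46/17) → (28/17, 2, -138/17); (60/17, 3, -32/17) → (-120/17, 6, 96/17)
T4 rotate right-handed about the y-axis with cos θ = -5/13, sin θ = -12/13: (28/17, 2, -138/17) → (1516/221, 2, 1026/221); (-120/17, 6, 96/17) → (-552/221, 6, -1920/221)
T5 translate by (3, 5, 2): (1516/221, 2, 1026/221) → (2179/221, 7, 1468/221); (-552/221, 6, -1920/221) → (111/221, 11, -1478/221)

image vertices: (2179/221, 7, 1468/221), (111/221, 11, -1478/221)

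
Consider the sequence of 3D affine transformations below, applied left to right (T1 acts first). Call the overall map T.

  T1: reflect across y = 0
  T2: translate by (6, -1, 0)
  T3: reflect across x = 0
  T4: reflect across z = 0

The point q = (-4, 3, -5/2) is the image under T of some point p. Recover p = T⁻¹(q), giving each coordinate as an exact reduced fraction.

T1 = [1 0 0 0; 0 -1 0 0; 0 0 1 0; 0 0 0 1]
T2·T1 = [1 0 0 6; 0 -1 0 -1; 0 0 1 0; 0 0 0 1]
T3·…·T1 = [-1 0 0 -6; 0 -1 0 -1; 0 0 1 0; 0 0 0 1]
T4·…·T1 = [-1 0 0 -6; 0 -1 0 -1; 0 0 -1 0; 0 0 0 1]
det M = -1; M⁻¹ = [-1 0 0 -6; 0 -1 0 -1; 0 0 -1 0; 0 0 0 1]
M⁻¹ · (-4, 3, -5/2)ᵀ = (-2, -4, 5/2)ᵀ

p = (-2, -4, 5/2)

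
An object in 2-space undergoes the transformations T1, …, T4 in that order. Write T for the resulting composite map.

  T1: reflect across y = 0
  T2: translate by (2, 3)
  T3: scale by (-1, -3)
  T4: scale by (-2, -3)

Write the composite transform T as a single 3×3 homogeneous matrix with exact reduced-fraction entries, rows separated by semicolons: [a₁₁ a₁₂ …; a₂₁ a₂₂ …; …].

T1 = [1 0 0; 0 -1 0; 0 0 1]
T2·T1 = [1 0 2; 0 -1 3; 0 0 1]
T3·…·T1 = [-1 0 -2; 0 3 -9; 0 0 1]
T4·…·T1 = [2 0 4; 0 -9 27; 0 0 1]

T = [2 0 4; 0 -9 27; 0 0 1]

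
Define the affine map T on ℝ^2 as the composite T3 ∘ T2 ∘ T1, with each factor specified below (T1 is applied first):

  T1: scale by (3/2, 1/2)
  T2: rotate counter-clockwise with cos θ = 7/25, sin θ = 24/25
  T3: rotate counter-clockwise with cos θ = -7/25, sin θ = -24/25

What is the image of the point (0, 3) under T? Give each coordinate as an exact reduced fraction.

T1 scale by (3/2, 1/2): (0, 3) → (0, 3/2)
T2 rotate counter-clockwise with cos θ = 7/25, sin θ = 24/25: (0, 3/2) → (-36/25, 21/50)
T3 rotate counter-clockwise with cos θ = -7/25, sin θ = -24/25: (-36/25, 21/50) → (504/625, 1581/1250)

T(p) = (504/625, 1581/1250)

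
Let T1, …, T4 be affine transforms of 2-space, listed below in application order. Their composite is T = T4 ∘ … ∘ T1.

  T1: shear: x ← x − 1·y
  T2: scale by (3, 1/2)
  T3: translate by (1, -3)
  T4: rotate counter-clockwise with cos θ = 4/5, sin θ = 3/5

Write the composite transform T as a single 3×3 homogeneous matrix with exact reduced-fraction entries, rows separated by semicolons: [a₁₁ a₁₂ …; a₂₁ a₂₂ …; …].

T = [12/5 -27/10 13/5; 9/5 -7/5 -9/5; 0 0 1]

T1 = [1 -1 0; 0 1 0; 0 0 1]
T2·T1 = [3 -3 0; 0 1/2 0; 0 0 1]
T3·…·T1 = [3 -3 1; 0 1/2 -3; 0 0 1]
T4·…·T1 = [12/5 -27/10 13/5; 9/5 -7/5 -9/5; 0 0 1]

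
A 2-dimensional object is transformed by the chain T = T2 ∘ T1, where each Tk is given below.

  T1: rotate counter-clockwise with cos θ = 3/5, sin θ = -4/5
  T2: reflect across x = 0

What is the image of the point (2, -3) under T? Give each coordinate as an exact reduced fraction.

T(p) = (6/5, -17/5)

T1 rotate counter-clockwise with cos θ = 3/5, sin θ = -4/5: (2, -3) → (-6/5, -17/5)
T2 reflect across x = 0: (-6/5, -17/5) → (6/5, -17/5)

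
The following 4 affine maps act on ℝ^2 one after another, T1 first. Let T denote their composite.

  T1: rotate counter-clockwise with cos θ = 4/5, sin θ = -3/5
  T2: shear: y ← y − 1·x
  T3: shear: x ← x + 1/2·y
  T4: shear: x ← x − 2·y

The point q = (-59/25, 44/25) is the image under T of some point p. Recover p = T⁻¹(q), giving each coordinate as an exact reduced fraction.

T1 = [4/5 3/5 0; -3/5 4/5 0; 0 0 1]
T2·T1 = [4/5 3/5 0; -7/5 1/5 0; 0 0 1]
T3·…·T1 = [1/10 7/10 0; -7/5 1/5 0; 0 0 1]
T4·…·T1 = [29/10 3/10 0; -7/5 1/5 0; 0 0 1]
det M = 1; M⁻¹ = [1/5 -3/10 0; 7/5 29/10 0; 0 0 1]
M⁻¹ · (-59/25, 44/25)ᵀ = (-1, 9/5)ᵀ

p = (-1, 9/5)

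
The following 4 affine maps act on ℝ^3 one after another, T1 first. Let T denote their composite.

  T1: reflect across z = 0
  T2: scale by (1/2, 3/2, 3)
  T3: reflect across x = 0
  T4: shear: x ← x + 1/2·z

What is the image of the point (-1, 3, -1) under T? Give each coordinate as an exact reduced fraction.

T1 reflect across z = 0: (-1, 3, -1) → (-1, 3, 1)
T2 scale by (1/2, 3/2, 3): (-1, 3, 1) → (-1/2, 9/2, 3)
T3 reflect across x = 0: (-1/2, 9/2, 3) → (1/2, 9/2, 3)
T4 shear: x ← x + 1/2·z: (1/2, 9/2, 3) → (2, 9/2, 3)

T(p) = (2, 9/2, 3)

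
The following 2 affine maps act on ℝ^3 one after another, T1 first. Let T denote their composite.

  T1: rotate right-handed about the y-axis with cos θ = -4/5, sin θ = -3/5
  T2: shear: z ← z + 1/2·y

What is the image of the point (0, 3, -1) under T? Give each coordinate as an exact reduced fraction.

T1 rotate right-handed about the y-axis with cos θ = -4/5, sin θ = -3/5: (0, 3, -1) → (3/5, 3, 4/5)
T2 shear: z ← z + 1/2·y: (3/5, 3, 4/5) → (3/5, 3, 23/10)

T(p) = (3/5, 3, 23/10)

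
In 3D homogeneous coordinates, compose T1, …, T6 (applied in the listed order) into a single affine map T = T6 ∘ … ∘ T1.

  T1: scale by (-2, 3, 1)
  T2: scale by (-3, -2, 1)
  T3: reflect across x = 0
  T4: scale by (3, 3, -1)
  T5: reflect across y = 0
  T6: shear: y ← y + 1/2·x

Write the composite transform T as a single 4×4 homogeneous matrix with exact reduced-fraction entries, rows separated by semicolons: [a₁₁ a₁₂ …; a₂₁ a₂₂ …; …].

T = [-18 0 0 0; -9 18 0 0; 0 0 -1 0; 0 0 0 1]

T1 = [-2 0 0 0; 0 3 0 0; 0 0 1 0; 0 0 0 1]
T2·T1 = [6 0 0 0; 0 -6 0 0; 0 0 1 0; 0 0 0 1]
T3·…·T1 = [-6 0 0 0; 0 -6 0 0; 0 0 1 0; 0 0 0 1]
T4·…·T1 = [-18 0 0 0; 0 -18 0 0; 0 0 -1 0; 0 0 0 1]
T5·…·T1 = [-18 0 0 0; 0 18 0 0; 0 0 -1 0; 0 0 0 1]
T6·…·T1 = [-18 0 0 0; -9 18 0 0; 0 0 -1 0; 0 0 0 1]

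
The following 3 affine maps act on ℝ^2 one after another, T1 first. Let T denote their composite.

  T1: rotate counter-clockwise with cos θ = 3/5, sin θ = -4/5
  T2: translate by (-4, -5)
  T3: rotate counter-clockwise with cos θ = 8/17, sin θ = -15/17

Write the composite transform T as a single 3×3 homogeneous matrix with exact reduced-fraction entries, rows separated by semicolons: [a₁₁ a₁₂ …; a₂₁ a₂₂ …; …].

T = [-36/85 77/85 -107/17; -77/85 -36/85 20/17; 0 0 1]

T1 = [3/5 4/5 0; -4/5 3/5 0; 0 0 1]
T2·T1 = [3/5 4/5 -4; -4/5 3/5 -5; 0 0 1]
T3·…·T1 = [-36/85 77/85 -107/17; -77/85 -36/85 20/17; 0 0 1]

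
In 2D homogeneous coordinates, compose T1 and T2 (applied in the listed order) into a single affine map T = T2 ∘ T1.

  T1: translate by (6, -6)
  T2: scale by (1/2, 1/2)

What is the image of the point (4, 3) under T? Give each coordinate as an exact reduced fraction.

T1 translate by (6, -6): (4, 3) → (10, -3)
T2 scale by (1/2, 1/2): (10, -3) → (5, -3/2)

T(p) = (5, -3/2)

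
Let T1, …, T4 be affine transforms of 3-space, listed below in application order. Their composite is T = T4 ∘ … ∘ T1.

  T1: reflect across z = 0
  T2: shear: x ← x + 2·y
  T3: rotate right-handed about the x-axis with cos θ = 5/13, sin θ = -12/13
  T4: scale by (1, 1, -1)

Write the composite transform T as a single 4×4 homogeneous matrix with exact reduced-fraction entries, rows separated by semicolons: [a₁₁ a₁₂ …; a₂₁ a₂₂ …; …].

T1 = [1 0 0 0; 0 1 0 0; 0 0 -1 0; 0 0 0 1]
T2·T1 = [1 2 0 0; 0 1 0 0; 0 0 -1 0; 0 0 0 1]
T3·…·T1 = [1 2 0 0; 0 5/13 -12/13 0; 0 -12/13 -5/13 0; 0 0 0 1]
T4·…·T1 = [1 2 0 0; 0 5/13 -12/13 0; 0 12/13 5/13 0; 0 0 0 1]

T = [1 2 0 0; 0 5/13 -12/13 0; 0 12/13 5/13 0; 0 0 0 1]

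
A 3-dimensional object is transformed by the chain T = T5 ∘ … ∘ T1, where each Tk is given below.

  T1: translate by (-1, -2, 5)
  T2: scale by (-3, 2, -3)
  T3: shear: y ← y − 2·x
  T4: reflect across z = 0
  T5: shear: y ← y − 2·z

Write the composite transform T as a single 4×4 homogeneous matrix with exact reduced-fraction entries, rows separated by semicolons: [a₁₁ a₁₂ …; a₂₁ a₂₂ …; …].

T = [-3 0 0 3; 6 2 -6 -40; 0 0 3 15; 0 0 0 1]

T1 = [1 0 0 -1; 0 1 0 -2; 0 0 1 5; 0 0 0 1]
T2·T1 = [-3 0 0 3; 0 2 0 -4; 0 0 -3 -15; 0 0 0 1]
T3·…·T1 = [-3 0 0 3; 6 2 0 -10; 0 0 -3 -15; 0 0 0 1]
T4·…·T1 = [-3 0 0 3; 6 2 0 -10; 0 0 3 15; 0 0 0 1]
T5·…·T1 = [-3 0 0 3; 6 2 -6 -40; 0 0 3 15; 0 0 0 1]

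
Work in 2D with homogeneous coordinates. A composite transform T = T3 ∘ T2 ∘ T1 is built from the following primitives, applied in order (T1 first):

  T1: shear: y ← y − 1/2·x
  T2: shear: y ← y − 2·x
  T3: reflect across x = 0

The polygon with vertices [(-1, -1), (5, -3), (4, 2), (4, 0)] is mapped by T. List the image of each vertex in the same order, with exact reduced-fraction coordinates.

T1 shear: y ← y − 1/2·x: (-1, -1) → (-1, -1/2); (5, -3) → (5, -11/2); (4, 2) → (4, 0); (4, 0) → (4, -2)
T2 shear: y ← y − 2·x: (-1, -1/2) → (-1, 3/2); (5, -11/2) → (5, -31/2); (4, 0) → (4, -8); (4, -2) → (4, -10)
T3 reflect across x = 0: (-1, 3/2) → (1, 3/2); (5, -31/2) → (-5, -31/2); (4, -8) → (-4, -8); (4, -10) → (-4, -10)

image vertices: (1, 3/2), (-5, -31/2), (-4, -8), (-4, -10)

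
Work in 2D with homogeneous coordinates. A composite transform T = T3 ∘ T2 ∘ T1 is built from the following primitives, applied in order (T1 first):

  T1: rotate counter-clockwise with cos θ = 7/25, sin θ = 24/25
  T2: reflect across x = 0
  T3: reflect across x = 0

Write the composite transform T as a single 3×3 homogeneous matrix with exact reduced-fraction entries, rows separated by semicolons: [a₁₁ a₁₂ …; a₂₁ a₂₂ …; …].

T1 = [7/25 -24/25 0; 24/25 7/25 0; 0 0 1]
T2·T1 = [-7/25 24/25 0; 24/25 7/25 0; 0 0 1]
T3·…·T1 = [7/25 -24/25 0; 24/25 7/25 0; 0 0 1]

T = [7/25 -24/25 0; 24/25 7/25 0; 0 0 1]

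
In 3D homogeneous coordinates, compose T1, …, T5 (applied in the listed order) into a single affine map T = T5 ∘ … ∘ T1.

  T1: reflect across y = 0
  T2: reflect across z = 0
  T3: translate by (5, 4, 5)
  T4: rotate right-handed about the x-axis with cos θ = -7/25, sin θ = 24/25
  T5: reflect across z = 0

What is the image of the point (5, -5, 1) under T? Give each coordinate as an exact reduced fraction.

T1 reflect across y = 0: (5, -5, 1) → (5, 5, 1)
T2 reflect across z = 0: (5, 5, 1) → (5, 5, -1)
T3 translate by (5, 4, 5): (5, 5, -1) → (10, 9, 4)
T4 rotate right-handed about the x-axis with cos θ = -7/25, sin θ = 24/25: (10, 9, 4) → (10, -159/25, 188/25)
T5 reflect across z = 0: (10, -159/25, 188/25) → (10, -159/25, -188/25)

T(p) = (10, -159/25, -188/25)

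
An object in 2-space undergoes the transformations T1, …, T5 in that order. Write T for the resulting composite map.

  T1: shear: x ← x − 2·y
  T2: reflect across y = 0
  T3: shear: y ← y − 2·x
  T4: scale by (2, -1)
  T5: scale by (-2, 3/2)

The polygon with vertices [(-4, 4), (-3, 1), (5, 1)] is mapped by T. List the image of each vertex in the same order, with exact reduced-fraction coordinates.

T1 shear: x ← x − 2·y: (-4, 4) → (-12, 4); (-3, 1) → (-5, 1); (5, 1) → (3, 1)
T2 reflect across y = 0: (-12, 4) → (-12, -4); (-5, 1) → (-5, -1); (3, 1) → (3, -1)
T3 shear: y ← y − 2·x: (-12, -4) → (-12, 20); (-5, -1) → (-5, 9); (3, -1) → (3, -7)
T4 scale by (2, -1): (-12, 20) → (-24, -20); (-5, 9) → (-10, -9); (3, -7) → (6, 7)
T5 scale by (-2, 3/2): (-24, -20) → (48, -30); (-10, -9) → (20, -27/2); (6, 7) → (-12, 21/2)

image vertices: (48, -30), (20, -27/2), (-12, 21/2)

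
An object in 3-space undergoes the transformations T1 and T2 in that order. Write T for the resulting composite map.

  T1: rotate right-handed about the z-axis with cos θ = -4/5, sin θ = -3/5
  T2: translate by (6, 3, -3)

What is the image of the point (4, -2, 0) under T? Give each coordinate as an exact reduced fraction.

T(p) = (8/5, 11/5, -3)

T1 rotate right-handed about the z-axis with cos θ = -4/5, sin θ = -3/5: (4, -2, 0) → (-22/5, -4/5, 0)
T2 translate by (6, 3, -3): (-22/5, -4/5, 0) → (8/5, 11/5, -3)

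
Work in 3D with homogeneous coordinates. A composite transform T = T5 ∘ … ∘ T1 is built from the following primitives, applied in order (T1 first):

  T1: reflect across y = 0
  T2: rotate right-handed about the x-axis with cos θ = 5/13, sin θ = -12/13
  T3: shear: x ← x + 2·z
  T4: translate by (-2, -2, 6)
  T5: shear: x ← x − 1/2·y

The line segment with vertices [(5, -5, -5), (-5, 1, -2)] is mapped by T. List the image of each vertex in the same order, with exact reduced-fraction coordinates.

image vertices: (-201/26, -61/13, -7/13), (-119/26, -55/13, 80/13)

T1 reflect across y = 0: (5, -5, -5) → (5, 5, -5); (-5, 1, -2) → (-5, -1, -2)
T2 rotate right-handed about the x-axis with cos θ = 5/13, sin θ = -12/13: (5, 5, -5) → (5, -35/13, -85/13); (-5, -1, -2) → (-5, -29/13, 2/13)
T3 shear: x ← x + 2·z: (5, -35/13, -85/13) → (-105/13, -35/13, -85/13); (-5, -29/13, 2/13) → (-61/13, -29/13, 2/13)
T4 translate by (-2, -2, 6): (-105/13, -35/13, -85/13) → (-131/13, -61/13, -7/13); (-61/13, -29/13, 2/13) → (-87/13, -55/13, 80/13)
T5 shear: x ← x − 1/2·y: (-131/13, -61/13, -7/13) → (-201/26, -61/13, -7/13); (-87/13, -55/13, 80/13) → (-119/26, -55/13, 80/13)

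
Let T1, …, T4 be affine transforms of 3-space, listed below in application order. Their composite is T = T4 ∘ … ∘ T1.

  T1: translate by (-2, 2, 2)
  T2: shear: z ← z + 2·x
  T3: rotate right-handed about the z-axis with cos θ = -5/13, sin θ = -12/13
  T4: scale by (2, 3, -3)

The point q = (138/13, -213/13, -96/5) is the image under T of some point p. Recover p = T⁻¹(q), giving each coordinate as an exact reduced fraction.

T1 = [1 0 0 -2; 0 1 0 2; 0 0 1 2; 0 0 0 1]
T2·T1 = [1 0 0 -2; 0 1 0 2; 2 0 1 -2; 0 0 0 1]
T3·…·T1 = [-5/13 12/13 0 34/13; -12/13 -5/13 0 14/13; 2 0 1 -2; 0 0 0 1]
T4·…·T1 = [-10/13 24/13 0 68/13; -36/13 -15/13 0 42/13; -6 0 -3 6; 0 0 0 1]
det M = -18; M⁻¹ = [-5/26 -4/13 0 2; 6/13 -5/39 0 -2; 5/13 8/13 -1/3 -2; 0 0 0 1]
M⁻¹ · (138/13, -213/13, -96/5)ᵀ = (5, 5, -8/5)ᵀ

p = (5, 5, -8/5)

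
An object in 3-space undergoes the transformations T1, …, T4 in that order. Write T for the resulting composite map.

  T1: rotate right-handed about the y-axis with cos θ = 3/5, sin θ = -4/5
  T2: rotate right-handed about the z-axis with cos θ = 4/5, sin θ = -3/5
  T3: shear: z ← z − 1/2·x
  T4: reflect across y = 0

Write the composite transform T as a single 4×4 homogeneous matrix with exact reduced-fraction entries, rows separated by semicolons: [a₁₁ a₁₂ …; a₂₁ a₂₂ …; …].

T = [12/25 3/5 -16/25 0; 9/25 -4/5 -12/25 0; 14/25 -3/10 23/25 0; 0 0 0 1]

T1 = [3/5 0 -4/5 0; 0 1 0 0; 4/5 0 3/5 0; 0 0 0 1]
T2·T1 = [12/25 3/5 -16/25 0; -9/25 4/5 12/25 0; 4/5 0 3/5 0; 0 0 0 1]
T3·…·T1 = [12/25 3/5 -16/25 0; -9/25 4/5 12/25 0; 14/25 -3/10 23/25 0; 0 0 0 1]
T4·…·T1 = [12/25 3/5 -16/25 0; 9/25 -4/5 -12/25 0; 14/25 -3/10 23/25 0; 0 0 0 1]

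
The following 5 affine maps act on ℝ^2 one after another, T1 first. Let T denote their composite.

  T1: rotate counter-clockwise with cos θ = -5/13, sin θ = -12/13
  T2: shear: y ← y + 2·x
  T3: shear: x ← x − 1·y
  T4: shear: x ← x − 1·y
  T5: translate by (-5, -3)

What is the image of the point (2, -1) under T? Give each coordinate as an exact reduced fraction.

T1 rotate counter-clockwise with cos θ = -5/13, sin θ = -12/13: (2, -1) → (-22/13, -19/13)
T2 shear: y ← y + 2·x: (-22/13, -19/13) → (-22/13, -63/13)
T3 shear: x ← x − 1·y: (-22/13, -63/13) → (41/13, -63/13)
T4 shear: x ← x − 1·y: (41/13, -63/13) → (8, -63/13)
T5 translate by (-5, -3): (8, -63/13) → (3, -102/13)

T(p) = (3, -102/13)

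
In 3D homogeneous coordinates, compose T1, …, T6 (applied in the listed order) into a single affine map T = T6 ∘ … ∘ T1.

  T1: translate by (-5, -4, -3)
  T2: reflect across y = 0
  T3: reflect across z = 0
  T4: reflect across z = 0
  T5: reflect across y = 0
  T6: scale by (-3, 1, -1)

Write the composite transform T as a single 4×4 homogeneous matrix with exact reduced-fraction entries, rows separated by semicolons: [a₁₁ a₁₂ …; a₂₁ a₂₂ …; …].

T = [-3 0 0 15; 0 1 0 -4; 0 0 -1 3; 0 0 0 1]

T1 = [1 0 0 -5; 0 1 0 -4; 0 0 1 -3; 0 0 0 1]
T2·T1 = [1 0 0 -5; 0 -1 0 4; 0 0 1 -3; 0 0 0 1]
T3·…·T1 = [1 0 0 -5; 0 -1 0 4; 0 0 -1 3; 0 0 0 1]
T4·…·T1 = [1 0 0 -5; 0 -1 0 4; 0 0 1 -3; 0 0 0 1]
T5·…·T1 = [1 0 0 -5; 0 1 0 -4; 0 0 1 -3; 0 0 0 1]
T6·…·T1 = [-3 0 0 15; 0 1 0 -4; 0 0 -1 3; 0 0 0 1]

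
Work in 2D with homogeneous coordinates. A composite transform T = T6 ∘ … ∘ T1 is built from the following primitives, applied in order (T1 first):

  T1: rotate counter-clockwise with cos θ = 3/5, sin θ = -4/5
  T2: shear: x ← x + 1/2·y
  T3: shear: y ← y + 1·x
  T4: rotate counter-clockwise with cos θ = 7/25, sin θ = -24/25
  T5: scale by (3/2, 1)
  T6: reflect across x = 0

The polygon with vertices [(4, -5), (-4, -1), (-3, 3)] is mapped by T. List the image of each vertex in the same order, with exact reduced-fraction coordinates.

image vertices: (1767/100, 73/50), (-21/100, 101/50), (-1107/100, -33/50)

T1 rotate counter-clockwise with cos θ = 3/5, sin θ = -4/5: (4, -5) → (-8/5, -31/5); (-4, -1) → (-16/5, 13/5); (-3, 3) → (3/5, 21/5)
T2 shear: x ← x + 1/2·y: (-8/5, -31/5) → (-47/10, -31/5); (-16/5, 13/5) → (-19/10, 13/5); (3/5, 21/5) → (27/10, 21/5)
T3 shear: y ← y + 1·x: (-47/10, -31/5) → (-47/10, -109/10); (-19/10, 13/5) → (-19/10, 7/10); (27/10, 21/5) → (27/10, 69/10)
T4 rotate counter-clockwise with cos θ = 7/25, sin θ = -24/25: (-47/10, -109/10) → (-589/50, 73/50); (-19/10, 7/10) → (7/50, 101/50); (27/10, 69/10) → (369/50, -33/50)
T5 scale by (3/2, 1): (-589/50, 73/50) → (-1767/100, 73/50); (7/50, 101/50) → (21/100, 101/50); (369/50, -33/50) → (1107/100, -33/50)
T6 reflect across x = 0: (-1767/100, 73/50) → (1767/100, 73/50); (21/100, 101/50) → (-21/100, 101/50); (1107/100, -33/50) → (-1107/100, -33/50)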